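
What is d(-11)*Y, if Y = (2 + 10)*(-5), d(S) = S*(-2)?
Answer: -1320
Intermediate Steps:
d(S) = -2*S
Y = -60 (Y = 12*(-5) = -60)
d(-11)*Y = -2*(-11)*(-60) = 22*(-60) = -1320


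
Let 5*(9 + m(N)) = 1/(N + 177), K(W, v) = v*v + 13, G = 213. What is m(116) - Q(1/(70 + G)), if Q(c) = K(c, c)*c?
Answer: -300343121878/33204498955 ≈ -9.0453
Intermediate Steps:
K(W, v) = 13 + v**2 (K(W, v) = v**2 + 13 = 13 + v**2)
m(N) = -9 + 1/(5*(177 + N)) (m(N) = -9 + 1/(5*(N + 177)) = -9 + 1/(5*(177 + N)))
Q(c) = c*(13 + c**2) (Q(c) = (13 + c**2)*c = c*(13 + c**2))
m(116) - Q(1/(70 + G)) = (-7964 - 45*116)/(5*(177 + 116)) - (13 + (1/(70 + 213))**2)/(70 + 213) = (1/5)*(-7964 - 5220)/293 - (13 + (1/283)**2)/283 = (1/5)*(1/293)*(-13184) - (13 + (1/283)**2)/283 = -13184/1465 - (13 + 1/80089)/283 = -13184/1465 - 1041158/(283*80089) = -13184/1465 - 1*1041158/22665187 = -13184/1465 - 1041158/22665187 = -300343121878/33204498955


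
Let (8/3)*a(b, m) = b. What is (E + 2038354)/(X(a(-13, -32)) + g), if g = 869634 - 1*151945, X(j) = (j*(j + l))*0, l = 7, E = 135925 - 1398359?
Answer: 775920/717689 ≈ 1.0811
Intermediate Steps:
E = -1262434
a(b, m) = 3*b/8
X(j) = 0 (X(j) = (j*(j + 7))*0 = (j*(7 + j))*0 = 0)
g = 717689 (g = 869634 - 151945 = 717689)
(E + 2038354)/(X(a(-13, -32)) + g) = (-1262434 + 2038354)/(0 + 717689) = 775920/717689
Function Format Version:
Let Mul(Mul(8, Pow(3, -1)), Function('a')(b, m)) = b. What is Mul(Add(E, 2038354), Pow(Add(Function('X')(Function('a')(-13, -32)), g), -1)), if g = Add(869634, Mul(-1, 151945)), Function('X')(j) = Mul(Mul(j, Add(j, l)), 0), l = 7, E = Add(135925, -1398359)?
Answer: Rational(775920, 717689) ≈ 1.0811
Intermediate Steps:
E = -1262434
Function('a')(b, m) = Mul(Rational(3, 8), b)
Function('X')(j) = 0 (Function('X')(j) = Mul(Mul(j, Add(j, 7)), 0) = Mul(Mul(j, Add(7, j)), 0) = 0)
g = 717689 (g = Add(869634, -151945) = 717689)
Mul(Add(E, 2038354), Pow(Add(Function('X')(Function('a')(-13, -32)), g), -1)) = Mul(Add(-1262434, 2038354), Pow(Add(0, 717689), -1)) = Mul(775920, Pow(717689, -1)) = Mul(775920, Rational(1, 717689)) = Rational(775920, 717689)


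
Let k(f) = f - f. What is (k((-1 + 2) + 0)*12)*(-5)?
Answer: 0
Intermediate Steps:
k(f) = 0
(k((-1 + 2) + 0)*12)*(-5) = (0*12)*(-5) = 0*(-5) = 0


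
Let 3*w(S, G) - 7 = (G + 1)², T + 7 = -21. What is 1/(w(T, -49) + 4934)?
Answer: 3/17113 ≈ 0.00017531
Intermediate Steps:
T = -28 (T = -7 - 21 = -28)
w(S, G) = 7/3 + (1 + G)²/3 (w(S, G) = 7/3 + (G + 1)²/3 = 7/3 + (1 + G)²/3)
1/(w(T, -49) + 4934) = 1/((7/3 + (1 - 49)²/3) + 4934) = 1/((7/3 + (⅓)*(-48)²) + 4934) = 1/((7/3 + (⅓)*2304) + 4934) = 1/((7/3 + 768) + 4934) = 1/(2311/3 + 4934) = 1/(17113/3) = 3/17113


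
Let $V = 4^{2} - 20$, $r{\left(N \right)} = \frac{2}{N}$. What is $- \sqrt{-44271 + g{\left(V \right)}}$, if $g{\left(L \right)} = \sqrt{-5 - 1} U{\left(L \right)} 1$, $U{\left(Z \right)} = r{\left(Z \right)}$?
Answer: $- \frac{\sqrt{-177084 - 2 i \sqrt{6}}}{2} \approx -0.0029104 + 210.41 i$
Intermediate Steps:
$U{\left(Z \right)} = \frac{2}{Z}$
$V = -4$ ($V = 16 - 20 = -4$)
$g{\left(L \right)} = \frac{2 i \sqrt{6}}{L}$ ($g{\left(L \right)} = \sqrt{-5 - 1} \frac{2}{L} 1 = \sqrt{-6} \frac{2}{L} 1 = i \sqrt{6} \frac{2}{L} 1 = \frac{2 i \sqrt{6}}{L} 1 = \frac{2 i \sqrt{6}}{L}$)
$- \sqrt{-44271 + g{\left(V \right)}} = - \sqrt{-44271 + \frac{2 i \sqrt{6}}{-4}} = - \sqrt{-44271 + 2 i \sqrt{6} \left(- \frac{1}{4}\right)} = - \sqrt{-44271 - \frac{i \sqrt{6}}{2}}$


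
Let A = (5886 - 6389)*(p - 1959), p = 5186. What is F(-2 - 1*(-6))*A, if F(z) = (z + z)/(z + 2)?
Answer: -6492724/3 ≈ -2.1642e+6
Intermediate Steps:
A = -1623181 (A = (5886 - 6389)*(5186 - 1959) = -503*3227 = -1623181)
F(z) = 2*z/(2 + z) (F(z) = (2*z)/(2 + z) = 2*z/(2 + z))
F(-2 - 1*(-6))*A = (2*(-2 - 1*(-6))/(2 + (-2 - 1*(-6))))*(-1623181) = (2*(-2 + 6)/(2 + (-2 + 6)))*(-1623181) = (2*4/(2 + 4))*(-1623181) = (2*4/6)*(-1623181) = (2*4*(⅙))*(-1623181) = (4/3)*(-1623181) = -6492724/3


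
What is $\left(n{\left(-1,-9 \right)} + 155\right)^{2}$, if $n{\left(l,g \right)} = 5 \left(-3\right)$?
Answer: $19600$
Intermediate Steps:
$n{\left(l,g \right)} = -15$
$\left(n{\left(-1,-9 \right)} + 155\right)^{2} = \left(-15 + 155\right)^{2} = 140^{2} = 19600$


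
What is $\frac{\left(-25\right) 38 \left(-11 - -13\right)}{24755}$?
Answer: $- \frac{380}{4951} \approx -0.076752$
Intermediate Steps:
$\frac{\left(-25\right) 38 \left(-11 - -13\right)}{24755} = - 950 \left(-11 + 13\right) \frac{1}{24755} = \left(-950\right) 2 \cdot \frac{1}{24755} = \left(-1900\right) \frac{1}{24755} = - \frac{380}{4951}$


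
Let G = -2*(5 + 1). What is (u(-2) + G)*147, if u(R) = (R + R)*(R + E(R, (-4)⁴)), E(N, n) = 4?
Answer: -2940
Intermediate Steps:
G = -12 (G = -2*6 = -12)
u(R) = 2*R*(4 + R) (u(R) = (R + R)*(R + 4) = (2*R)*(4 + R) = 2*R*(4 + R))
(u(-2) + G)*147 = (2*(-2)*(4 - 2) - 12)*147 = (2*(-2)*2 - 12)*147 = (-8 - 12)*147 = -20*147 = -2940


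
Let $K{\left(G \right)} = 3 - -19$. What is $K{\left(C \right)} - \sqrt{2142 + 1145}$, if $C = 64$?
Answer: $22 - \sqrt{3287} \approx -35.332$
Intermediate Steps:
$K{\left(G \right)} = 22$ ($K{\left(G \right)} = 3 + 19 = 22$)
$K{\left(C \right)} - \sqrt{2142 + 1145} = 22 - \sqrt{2142 + 1145} = 22 - \sqrt{3287}$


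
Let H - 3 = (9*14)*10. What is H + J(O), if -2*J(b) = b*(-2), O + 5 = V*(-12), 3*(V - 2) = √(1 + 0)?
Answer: 1230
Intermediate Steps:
V = 7/3 (V = 2 + √(1 + 0)/3 = 2 + √1/3 = 2 + (⅓)*1 = 2 + ⅓ = 7/3 ≈ 2.3333)
O = -33 (O = -5 + (7/3)*(-12) = -5 - 28 = -33)
J(b) = b (J(b) = -b*(-2)/2 = -(-1)*b = b)
H = 1263 (H = 3 + (9*14)*10 = 3 + 126*10 = 3 + 1260 = 1263)
H + J(O) = 1263 - 33 = 1230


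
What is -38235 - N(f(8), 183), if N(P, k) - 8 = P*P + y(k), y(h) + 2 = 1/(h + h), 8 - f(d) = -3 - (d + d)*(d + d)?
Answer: -40087981/366 ≈ -1.0953e+5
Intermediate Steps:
f(d) = 11 + 4*d**2 (f(d) = 8 - (-3 - (d + d)*(d + d)) = 8 - (-3 - 2*d*2*d) = 8 - (-3 - 4*d**2) = 8 + (3 + 4*d**2) = 11 + 4*d**2)
y(h) = -2 + 1/(2*h) (y(h) = -2 + 1/(h + h) = -2 + 1/(2*h))
N(P, k) = 6 + P**2 + 1/(2*k) (N(P, k) = 8 + (P*P + (-2 + 1/(2*k))) = 8 + (P**2 + (-2 + 1/(2*k))) = 8 + (-2 + P**2 + 1/(2*k)) = 6 + P**2 + 1/(2*k))
-38235 - N(f(8), 183) = -38235 - (6 + (11 + 4*8**2)**2 + (1/2)/183) = -38235 - (6 + (11 + 4*64)**2 + (1/2)*(1/183)) = -38235 - (6 + (11 + 256)**2 + 1/366) = -38235 - (6 + 267**2 + 1/366) = -38235 - (6 + 71289 + 1/366) = -38235 - 1*26093971/366 = -38235 - 26093971/366 = -40087981/366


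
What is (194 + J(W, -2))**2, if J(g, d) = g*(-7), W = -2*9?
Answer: 102400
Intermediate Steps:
W = -18
J(g, d) = -7*g
(194 + J(W, -2))**2 = (194 - 7*(-18))**2 = (194 + 126)**2 = 320**2 = 102400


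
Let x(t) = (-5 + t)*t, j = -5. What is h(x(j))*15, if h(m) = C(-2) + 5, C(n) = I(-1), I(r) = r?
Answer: 60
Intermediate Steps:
C(n) = -1
x(t) = t*(-5 + t)
h(m) = 4 (h(m) = -1 + 5 = 4)
h(x(j))*15 = 4*15 = 60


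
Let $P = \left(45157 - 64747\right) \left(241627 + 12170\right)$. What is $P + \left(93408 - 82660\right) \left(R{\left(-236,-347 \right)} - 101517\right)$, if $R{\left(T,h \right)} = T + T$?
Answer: $-6068061002$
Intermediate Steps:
$R{\left(T,h \right)} = 2 T$
$P = -4971883230$ ($P = \left(-19590\right) 253797 = -4971883230$)
$P + \left(93408 - 82660\right) \left(R{\left(-236,-347 \right)} - 101517\right) = -4971883230 + \left(93408 - 82660\right) \left(2 \left(-236\right) - 101517\right) = -4971883230 + 10748 \left(-472 - 101517\right) = -4971883230 + 10748 \left(-101989\right) = -4971883230 - 1096177772 = -6068061002$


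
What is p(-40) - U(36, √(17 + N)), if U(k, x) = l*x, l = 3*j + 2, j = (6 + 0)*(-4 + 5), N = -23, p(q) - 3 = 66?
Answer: 69 - 20*I*√6 ≈ 69.0 - 48.99*I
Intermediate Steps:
p(q) = 69 (p(q) = 3 + 66 = 69)
j = 6 (j = 6*1 = 6)
l = 20 (l = 3*6 + 2 = 18 + 2 = 20)
U(k, x) = 20*x
p(-40) - U(36, √(17 + N)) = 69 - 20*√(17 - 23) = 69 - 20*√(-6) = 69 - 20*I*√6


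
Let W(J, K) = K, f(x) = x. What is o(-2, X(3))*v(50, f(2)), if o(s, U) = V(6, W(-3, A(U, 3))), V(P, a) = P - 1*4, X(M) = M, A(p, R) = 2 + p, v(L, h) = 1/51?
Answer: 2/51 ≈ 0.039216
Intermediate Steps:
v(L, h) = 1/51
V(P, a) = -4 + P (V(P, a) = P - 4 = -4 + P)
o(s, U) = 2 (o(s, U) = -4 + 6 = 2)
o(-2, X(3))*v(50, f(2)) = 2*(1/51) = 2/51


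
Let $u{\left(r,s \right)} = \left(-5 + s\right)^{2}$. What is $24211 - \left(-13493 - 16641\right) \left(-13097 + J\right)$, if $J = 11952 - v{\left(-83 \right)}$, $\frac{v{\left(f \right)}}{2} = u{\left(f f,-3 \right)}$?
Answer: $-38336371$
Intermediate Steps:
$v{\left(f \right)} = 128$ ($v{\left(f \right)} = 2 \left(-5 - 3\right)^{2} = 2 \left(-8\right)^{2} = 2 \cdot 64 = 128$)
$J = 11824$ ($J = 11952 - 128 = 11824$)
$24211 - \left(-13493 - 16641\right) \left(-13097 + J\right) = 24211 - \left(-13493 - 16641\right) \left(-13097 + 11824\right) = 24211 - \left(-30134\right) \left(-1273\right) = 24211 - 38360582 = -38336371$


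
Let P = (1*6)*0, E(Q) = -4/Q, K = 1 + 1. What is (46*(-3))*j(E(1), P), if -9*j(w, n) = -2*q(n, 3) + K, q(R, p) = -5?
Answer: 184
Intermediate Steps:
K = 2
P = 0 (P = 6*0 = 0)
j(w, n) = -4/3 (j(w, n) = -(-2*(-5) + 2)/9 = -(10 + 2)/9 = -1/9*12 = -4/3)
(46*(-3))*j(E(1), P) = (46*(-3))*(-4/3) = -138*(-4/3) = 184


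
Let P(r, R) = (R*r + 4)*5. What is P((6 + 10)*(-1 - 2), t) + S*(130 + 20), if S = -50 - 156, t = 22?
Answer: -36160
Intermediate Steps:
S = -206
P(r, R) = 20 + 5*R*r (P(r, R) = (4 + R*r)*5 = 20 + 5*R*r)
P((6 + 10)*(-1 - 2), t) + S*(130 + 20) = (20 + 5*22*((6 + 10)*(-1 - 2))) - 206*(130 + 20) = (20 + 5*22*(16*(-3))) - 206*150 = (20 + 5*22*(-48)) - 30900 = (20 - 5280) - 30900 = -5260 - 30900 = -36160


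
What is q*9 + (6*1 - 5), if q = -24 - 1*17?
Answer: -368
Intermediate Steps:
q = -41 (q = -24 - 17 = -41)
q*9 + (6*1 - 5) = -41*9 + (6*1 - 5) = -369 + (6 - 5) = -369 + 1 = -368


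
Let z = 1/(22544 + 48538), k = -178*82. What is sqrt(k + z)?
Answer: I*sqrt(8194276655158)/23694 ≈ 120.81*I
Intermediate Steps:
k = -14596
z = 1/71082 ≈ 1.4068e-5
sqrt(k + z) = sqrt(-14596 + 1/71082) = sqrt(-1037512871/71082) = I*sqrt(8194276655158)/23694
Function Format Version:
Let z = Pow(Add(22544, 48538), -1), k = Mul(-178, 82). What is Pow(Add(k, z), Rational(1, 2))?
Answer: Mul(Rational(1, 23694), I, Pow(8194276655158, Rational(1, 2))) ≈ Mul(120.81, I)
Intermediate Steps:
k = -14596
z = Rational(1, 71082) (z = Pow(71082, -1) = Rational(1, 71082) ≈ 1.4068e-5)
Pow(Add(k, z), Rational(1, 2)) = Pow(Add(-14596, Rational(1, 71082)), Rational(1, 2)) = Pow(Rational(-1037512871, 71082), Rational(1, 2)) = Mul(Rational(1, 23694), I, Pow(8194276655158, Rational(1, 2)))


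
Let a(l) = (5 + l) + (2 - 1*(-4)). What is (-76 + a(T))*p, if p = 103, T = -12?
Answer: -7931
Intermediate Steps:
a(l) = 11 + l (a(l) = (5 + l) + (2 + 4) = (5 + l) + 6 = 11 + l)
(-76 + a(T))*p = (-76 + (11 - 12))*103 = (-76 - 1)*103 = -77*103 = -7931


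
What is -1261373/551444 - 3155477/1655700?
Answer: -478565516861/114128228850 ≈ -4.1932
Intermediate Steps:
-1261373/551444 - 3155477/1655700 = -478565516861/114128228850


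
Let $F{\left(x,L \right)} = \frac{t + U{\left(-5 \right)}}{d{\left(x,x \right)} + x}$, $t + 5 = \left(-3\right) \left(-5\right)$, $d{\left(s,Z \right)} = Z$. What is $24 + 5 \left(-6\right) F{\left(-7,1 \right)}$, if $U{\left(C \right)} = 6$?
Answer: $\frac{408}{7} \approx 58.286$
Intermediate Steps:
$t = 10$ ($t = -5 - -15 = -5 + 15 = 10$)
$F{\left(x,L \right)} = \frac{8}{x}$ ($F{\left(x,L \right)} = \frac{10 + 6}{x + x} = \frac{16}{2 x} = 16 \frac{1}{2 x} = \frac{8}{x}$)
$24 + 5 \left(-6\right) F{\left(-7,1 \right)} = 24 + 5 \left(-6\right) \frac{8}{-7} = 24 - 30 \cdot 8 \left(- \frac{1}{7}\right) = 24 - - \frac{240}{7} = 24 + \frac{240}{7} = \frac{408}{7}$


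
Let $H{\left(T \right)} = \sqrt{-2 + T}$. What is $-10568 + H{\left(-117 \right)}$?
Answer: $-10568 + i \sqrt{119} \approx -10568.0 + 10.909 i$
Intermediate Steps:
$-10568 + H{\left(-117 \right)} = -10568 + \sqrt{-2 - 117} = -10568 + \sqrt{-119} = -10568 + i \sqrt{119}$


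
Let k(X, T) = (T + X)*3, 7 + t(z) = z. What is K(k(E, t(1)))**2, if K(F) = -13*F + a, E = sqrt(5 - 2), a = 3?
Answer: 60732 - 18486*sqrt(3) ≈ 28713.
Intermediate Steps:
t(z) = -7 + z
E = sqrt(3) ≈ 1.7320
k(X, T) = 3*T + 3*X
K(F) = 3 - 13*F (K(F) = -13*F + 3 = 3 - 13*F)
K(k(E, t(1)))**2 = (3 - 13*(3*(-7 + 1) + 3*sqrt(3)))**2 = (3 - 13*(3*(-6) + 3*sqrt(3)))**2 = (3 - 13*(-18 + 3*sqrt(3)))**2 = (3 + (234 - 39*sqrt(3)))**2 = (237 - 39*sqrt(3))**2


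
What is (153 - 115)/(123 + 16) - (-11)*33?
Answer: 50495/139 ≈ 363.27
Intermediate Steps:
(153 - 115)/(123 + 16) - (-11)*33 = 38/139 - 1*(-363) = 38*(1/139) + 363 = 38/139 + 363 = 50495/139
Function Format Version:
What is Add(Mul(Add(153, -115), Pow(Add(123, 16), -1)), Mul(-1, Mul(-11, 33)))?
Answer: Rational(50495, 139) ≈ 363.27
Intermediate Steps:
Add(Mul(Add(153, -115), Pow(Add(123, 16), -1)), Mul(-1, Mul(-11, 33))) = Add(Mul(38, Pow(139, -1)), Mul(-1, -363)) = Add(Mul(38, Rational(1, 139)), 363) = Add(Rational(38, 139), 363) = Rational(50495, 139)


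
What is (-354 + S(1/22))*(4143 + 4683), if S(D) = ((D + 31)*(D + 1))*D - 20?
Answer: -17504795559/5324 ≈ -3.2879e+6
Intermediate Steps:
S(D) = -20 + D*(1 + D)*(31 + D) (S(D) = ((31 + D)*(1 + D))*D - 20 = ((1 + D)*(31 + D))*D - 20 = D*(1 + D)*(31 + D) - 20 = -20 + D*(1 + D)*(31 + D))
(-354 + S(1/22))*(4143 + 4683) = (-354 + (-20 + (1/22)**3 + 31/22 + 32*(1/22)**2))*(4143 + 4683) = (-354 + (-20 + (1/22)**3 + 31*(1/22) + 32*(1/22)**2))*8826 = (-354 + (-20 + 1/10648 + 31/22 + 32*(1/484)))*8826 = (-354 + (-20 + 1/10648 + 31/22 + 8/121))*8826 = (-354 - 197251/10648)*8826 = -3966643/10648*8826 = -17504795559/5324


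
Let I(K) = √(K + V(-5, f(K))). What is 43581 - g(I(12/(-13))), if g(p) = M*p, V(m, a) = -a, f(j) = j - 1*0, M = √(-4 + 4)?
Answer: 43581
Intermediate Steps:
M = 0 (M = √0 = 0)
f(j) = j (f(j) = j + 0 = j)
I(K) = 0 (I(K) = √(K - K) = √0 = 0)
g(p) = 0 (g(p) = 0*p = 0)
43581 - g(I(12/(-13))) = 43581 - 1*0 = 43581 + 0 = 43581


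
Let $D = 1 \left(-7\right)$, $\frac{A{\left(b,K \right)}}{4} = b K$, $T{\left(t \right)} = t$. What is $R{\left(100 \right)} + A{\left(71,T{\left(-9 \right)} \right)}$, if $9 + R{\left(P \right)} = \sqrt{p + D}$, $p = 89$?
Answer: $-2565 + \sqrt{82} \approx -2555.9$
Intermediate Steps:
$A{\left(b,K \right)} = 4 K b$ ($A{\left(b,K \right)} = 4 b K = 4 K b$)
$D = -7$
$R{\left(P \right)} = -9 + \sqrt{82}$ ($R{\left(P \right)} = -9 + \sqrt{89 - 7} = -9 + \sqrt{82}$)
$R{\left(100 \right)} + A{\left(71,T{\left(-9 \right)} \right)} = \left(-9 + \sqrt{82}\right) + 4 \left(-9\right) 71 = \left(-9 + \sqrt{82}\right) - 2556 = -2565 + \sqrt{82}$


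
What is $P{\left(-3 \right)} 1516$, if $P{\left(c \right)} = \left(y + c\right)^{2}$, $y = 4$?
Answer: $1516$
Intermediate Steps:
$P{\left(c \right)} = \left(4 + c\right)^{2}$
$P{\left(-3 \right)} 1516 = \left(4 - 3\right)^{2} \cdot 1516 = 1^{2} \cdot 1516 = 1 \cdot 1516 = 1516$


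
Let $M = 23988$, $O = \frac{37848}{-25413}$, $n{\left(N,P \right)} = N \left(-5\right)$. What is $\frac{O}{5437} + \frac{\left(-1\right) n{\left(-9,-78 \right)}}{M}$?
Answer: $- \frac{791729941}{368270388692} \approx -0.0021499$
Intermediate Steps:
$n{\left(N,P \right)} = - 5 N$
$O = - \frac{12616}{8471}$ ($O = 37848 \left(- \frac{1}{25413}\right) = - \frac{12616}{8471} \approx -1.4893$)
$\frac{O}{5437} + \frac{\left(-1\right) n{\left(-9,-78 \right)}}{M} = - \frac{12616}{8471 \cdot 5437} + \frac{\left(-1\right) \left(\left(-5\right) \left(-9\right)\right)}{23988} = \left(- \frac{12616}{8471}\right) \frac{1}{5437} + \left(-1\right) 45 \cdot \frac{1}{23988} = - \frac{12616}{46056827} - \frac{15}{7996} = - \frac{791729941}{368270388692}$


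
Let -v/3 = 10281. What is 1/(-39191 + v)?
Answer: -1/70034 ≈ -1.4279e-5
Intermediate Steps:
v = -30843 (v = -3*10281 = -30843)
1/(-39191 + v) = 1/(-39191 - 30843) = 1/(-70034) = -1/70034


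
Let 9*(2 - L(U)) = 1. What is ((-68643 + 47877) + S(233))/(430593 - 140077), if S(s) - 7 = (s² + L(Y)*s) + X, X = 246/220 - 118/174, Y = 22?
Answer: 975294523/8340714360 ≈ 0.11693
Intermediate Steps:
L(U) = 17/9 (L(U) = 2 - ⅑*1 = 2 - ⅑ = 17/9)
X = 4211/9570 (X = 246*(1/220) - 118*1/174 = 123/110 - 59/87 = 4211/9570 ≈ 0.44002)
S(s) = 71201/9570 + s² + 17*s/9 (S(s) = 7 + ((s² + 17*s/9) + 4211/9570) = 7 + (4211/9570 + s² + 17*s/9) = 71201/9570 + s² + 17*s/9)
((-68643 + 47877) + S(233))/(430593 - 140077) = ((-68643 + 47877) + (71201/9570 + 233² + (17/9)*233))/(430593 - 140077) = (-20766 + (71201/9570 + 54289 + 3961/9))/290516 = (-20766 + 1571486383/28710)*(1/290516) = (975294523/28710)*(1/290516) = 975294523/8340714360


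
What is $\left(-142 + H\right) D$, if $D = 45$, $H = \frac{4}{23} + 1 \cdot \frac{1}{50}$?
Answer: $- \frac{1467693}{230} \approx -6381.3$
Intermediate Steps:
$H = \frac{223}{1150}$ ($H = 4 \cdot \frac{1}{23} + 1 \cdot \frac{1}{50} = \frac{4}{23} + \frac{1}{50} = \frac{223}{1150} \approx 0.19391$)
$\left(-142 + H\right) D = \left(-142 + \frac{223}{1150}\right) 45 = \left(- \frac{163077}{1150}\right) 45 = - \frac{1467693}{230}$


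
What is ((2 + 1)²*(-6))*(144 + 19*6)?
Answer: -13932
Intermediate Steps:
((2 + 1)²*(-6))*(144 + 19*6) = (3²*(-6))*(144 + 114) = (9*(-6))*258 = -54*258 = -13932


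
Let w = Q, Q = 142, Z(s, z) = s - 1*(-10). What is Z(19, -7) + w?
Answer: 171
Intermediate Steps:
Z(s, z) = 10 + s (Z(s, z) = s + 10 = 10 + s)
w = 142
Z(19, -7) + w = (10 + 19) + 142 = 29 + 142 = 171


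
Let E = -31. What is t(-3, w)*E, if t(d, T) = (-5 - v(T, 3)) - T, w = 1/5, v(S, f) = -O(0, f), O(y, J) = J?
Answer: 341/5 ≈ 68.200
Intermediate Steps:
v(S, f) = -f
w = 1/5 ≈ 0.20000
t(d, T) = -2 - T (t(d, T) = (-5 - (-1)*3) - T = (-5 - 1*(-3)) - T = (-5 + 3) - T = -2 - T)
t(-3, w)*E = (-2 - 1*1/5)*(-31) = (-2 - 1/5)*(-31) = -11/5*(-31) = 341/5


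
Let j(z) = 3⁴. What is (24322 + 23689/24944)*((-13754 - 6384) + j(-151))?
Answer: -12168815704449/24944 ≈ -4.8785e+8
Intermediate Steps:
j(z) = 81
(24322 + 23689/24944)*((-13754 - 6384) + j(-151)) = (24322 + 23689/24944)*((-13754 - 6384) + 81) = (24322 + 23689*(1/24944))*(-20138 + 81) = (24322 + 23689/24944)*(-20057) = (606711657/24944)*(-20057) = -12168815704449/24944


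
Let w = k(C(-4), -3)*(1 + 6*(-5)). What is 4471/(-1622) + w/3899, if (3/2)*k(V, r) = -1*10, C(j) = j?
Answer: -51356527/18972534 ≈ -2.7069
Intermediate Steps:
k(V, r) = -20/3 (k(V, r) = 2*(-1*10)/3 = (2/3)*(-10) = -20/3)
w = 580/3 (w = -20*(1 + 6*(-5))/3 = -20*(1 - 30)/3 = -20/3*(-29) = 580/3 ≈ 193.33)
4471/(-1622) + w/3899 = 4471/(-1622) + (580/3)/3899 = 4471*(-1/1622) + (580/3)*(1/3899) = -4471/1622 + 580/11697 = -51356527/18972534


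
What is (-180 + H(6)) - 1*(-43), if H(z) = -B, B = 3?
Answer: -140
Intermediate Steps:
H(z) = -3 (H(z) = -1*3 = -3)
(-180 + H(6)) - 1*(-43) = (-180 - 3) - 1*(-43) = -183 + 43 = -140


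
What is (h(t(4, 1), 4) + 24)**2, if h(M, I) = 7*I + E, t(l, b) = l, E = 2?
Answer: 2916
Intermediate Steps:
h(M, I) = 2 + 7*I (h(M, I) = 7*I + 2 = 2 + 7*I)
(h(t(4, 1), 4) + 24)**2 = ((2 + 7*4) + 24)**2 = ((2 + 28) + 24)**2 = (30 + 24)**2 = 54**2 = 2916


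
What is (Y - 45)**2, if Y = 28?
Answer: 289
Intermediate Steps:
(Y - 45)**2 = (28 - 45)**2 = (-17)**2 = 289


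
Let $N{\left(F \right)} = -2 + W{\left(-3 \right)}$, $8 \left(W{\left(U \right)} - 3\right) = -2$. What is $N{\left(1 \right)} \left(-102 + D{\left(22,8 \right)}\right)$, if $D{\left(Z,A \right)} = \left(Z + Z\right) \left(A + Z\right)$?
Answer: $\frac{1827}{2} \approx 913.5$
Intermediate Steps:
$W{\left(U \right)} = \frac{11}{4}$ ($W{\left(U \right)} = 3 + \frac{1}{8} \left(-2\right) = 3 - \frac{1}{4} = \frac{11}{4}$)
$D{\left(Z,A \right)} = 2 Z \left(A + Z\right)$
$N{\left(F \right)} = \frac{3}{4}$ ($N{\left(F \right)} = -2 + \frac{11}{4} = \frac{3}{4}$)
$N{\left(1 \right)} \left(-102 + D{\left(22,8 \right)}\right) = \frac{3 \left(-102 + 2 \cdot 22 \left(8 + 22\right)\right)}{4} = \frac{3 \left(-102 + 2 \cdot 22 \cdot 30\right)}{4} = \frac{3 \left(-102 + 1320\right)}{4} = \frac{3}{4} \cdot 1218 = \frac{1827}{2}$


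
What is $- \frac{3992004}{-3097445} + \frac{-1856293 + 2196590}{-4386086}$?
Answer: $\frac{16455221615179}{13585660150270} \approx 1.2112$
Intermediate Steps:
$- \frac{3992004}{-3097445} + \frac{-1856293 + 2196590}{-4386086} = \left(-3992004\right) \left(- \frac{1}{3097445}\right) + 340297 \left(- \frac{1}{4386086}\right) = \frac{3992004}{3097445} - \frac{340297}{4386086} = \frac{16455221615179}{13585660150270}$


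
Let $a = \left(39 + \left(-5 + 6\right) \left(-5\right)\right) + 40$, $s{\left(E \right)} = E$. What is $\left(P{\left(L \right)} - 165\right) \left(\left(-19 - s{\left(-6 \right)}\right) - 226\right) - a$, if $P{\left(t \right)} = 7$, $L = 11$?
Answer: $37688$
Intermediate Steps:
$a = 74$ ($a = \left(39 + 1 \left(-5\right)\right) + 40 = \left(39 - 5\right) + 40 = 34 + 40 = 74$)
$\left(P{\left(L \right)} - 165\right) \left(\left(-19 - s{\left(-6 \right)}\right) - 226\right) - a = \left(7 - 165\right) \left(\left(-19 - -6\right) - 226\right) - 74 = - 158 \left(\left(-19 + 6\right) - 226\right) - 74 = - 158 \left(-13 - 226\right) - 74 = \left(-158\right) \left(-239\right) - 74 = 37762 - 74 = 37688$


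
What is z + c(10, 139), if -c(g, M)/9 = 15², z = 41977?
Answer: 39952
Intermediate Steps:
c(g, M) = -2025 (c(g, M) = -9*15² = -9*225 = -2025)
z + c(10, 139) = 41977 - 2025 = 39952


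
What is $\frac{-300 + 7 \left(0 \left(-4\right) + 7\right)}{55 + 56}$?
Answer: $- \frac{251}{111} \approx -2.2613$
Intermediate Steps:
$\frac{-300 + 7 \left(0 \left(-4\right) + 7\right)}{55 + 56} = \frac{-300 + 7 \left(0 + 7\right)}{111} = \left(-300 + 7 \cdot 7\right) \frac{1}{111} = \left(-300 + 49\right) \frac{1}{111} = \left(-251\right) \frac{1}{111} = - \frac{251}{111}$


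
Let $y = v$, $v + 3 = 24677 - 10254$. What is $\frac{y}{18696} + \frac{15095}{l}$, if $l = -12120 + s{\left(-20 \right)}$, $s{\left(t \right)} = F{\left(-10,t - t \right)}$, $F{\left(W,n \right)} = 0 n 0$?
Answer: $- \frac{895381}{1888296} \approx -0.47417$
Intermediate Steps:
$v = 14420$ ($v = -3 + \left(24677 - 10254\right) = -3 + 14423 = 14420$)
$F{\left(W,n \right)} = 0$ ($F{\left(W,n \right)} = 0 \cdot 0 = 0$)
$y = 14420$
$s{\left(t \right)} = 0$
$l = -12120$ ($l = -12120 + 0 = -12120$)
$\frac{y}{18696} + \frac{15095}{l} = \frac{14420}{18696} + \frac{15095}{-12120} = 14420 \cdot \frac{1}{18696} + 15095 \left(- \frac{1}{12120}\right) = \frac{3605}{4674} - \frac{3019}{2424} = - \frac{895381}{1888296}$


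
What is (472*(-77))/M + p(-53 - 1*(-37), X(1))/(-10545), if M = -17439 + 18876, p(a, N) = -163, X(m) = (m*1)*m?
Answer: -127671083/5051055 ≈ -25.276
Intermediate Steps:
X(m) = m**2 (X(m) = m*m = m**2)
M = 1437
(472*(-77))/M + p(-53 - 1*(-37), X(1))/(-10545) = (472*(-77))/1437 - 163/(-10545) = -36344*1/1437 - 163*(-1/10545) = -36344/1437 + 163/10545 = -127671083/5051055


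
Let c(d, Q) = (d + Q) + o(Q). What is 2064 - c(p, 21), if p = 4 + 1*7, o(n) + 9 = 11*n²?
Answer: -2810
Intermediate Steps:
o(n) = -9 + 11*n²
p = 11 (p = 4 + 7 = 11)
c(d, Q) = -9 + Q + d + 11*Q² (c(d, Q) = (d + Q) + (-9 + 11*Q²) = (Q + d) + (-9 + 11*Q²) = -9 + Q + d + 11*Q²)
2064 - c(p, 21) = 2064 - (-9 + 21 + 11 + 11*21²) = 2064 - (-9 + 21 + 11 + 11*441) = 2064 - (-9 + 21 + 11 + 4851) = 2064 - 1*4874 = 2064 - 4874 = -2810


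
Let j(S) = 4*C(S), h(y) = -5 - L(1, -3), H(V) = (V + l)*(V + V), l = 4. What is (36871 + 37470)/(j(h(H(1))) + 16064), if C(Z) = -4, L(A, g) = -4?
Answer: 4373/944 ≈ 4.6324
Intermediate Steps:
H(V) = 2*V*(4 + V) (H(V) = (V + 4)*(V + V) = (4 + V)*(2*V) = 2*V*(4 + V))
h(y) = -1 (h(y) = -5 - 1*(-4) = -5 + 4 = -1)
j(S) = -16 (j(S) = 4*(-4) = -16)
(36871 + 37470)/(j(h(H(1))) + 16064) = (36871 + 37470)/(-16 + 16064) = 74341/16048 = 74341*(1/16048) = 4373/944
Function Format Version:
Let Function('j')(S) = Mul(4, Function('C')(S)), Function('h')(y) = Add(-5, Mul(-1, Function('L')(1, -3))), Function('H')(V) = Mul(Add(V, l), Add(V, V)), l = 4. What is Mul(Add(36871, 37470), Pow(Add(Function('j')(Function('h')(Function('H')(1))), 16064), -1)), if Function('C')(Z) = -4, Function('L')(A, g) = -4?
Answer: Rational(4373, 944) ≈ 4.6324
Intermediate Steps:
Function('H')(V) = Mul(2, V, Add(4, V)) (Function('H')(V) = Mul(Add(V, 4), Add(V, V)) = Mul(Add(4, V), Mul(2, V)) = Mul(2, V, Add(4, V)))
Function('h')(y) = -1 (Function('h')(y) = Add(-5, Mul(-1, -4)) = Add(-5, 4) = -1)
Function('j')(S) = -16 (Function('j')(S) = Mul(4, -4) = -16)
Mul(Add(36871, 37470), Pow(Add(Function('j')(Function('h')(Function('H')(1))), 16064), -1)) = Mul(Add(36871, 37470), Pow(Add(-16, 16064), -1)) = Mul(74341, Pow(16048, -1)) = Mul(74341, Rational(1, 16048)) = Rational(4373, 944)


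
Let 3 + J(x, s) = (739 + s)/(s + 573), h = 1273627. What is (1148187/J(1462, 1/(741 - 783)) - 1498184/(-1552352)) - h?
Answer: -7766710110870795/3993231476 ≈ -1.9450e+6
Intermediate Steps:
J(x, s) = -3 + (739 + s)/(573 + s) (J(x, s) = -3 + (739 + s)/(s + 573) = -3 + (739 + s)/(573 + s))
(1148187/J(1462, 1/(741 - 783)) - 1498184/(-1552352)) - h = (1148187/((2*(-490 - 1/(741 - 783))/(573 + 1/(741 - 783)))) - 1498184/(-1552352)) - 1*1273627 = (1148187/((2*(-490 - 1/(-42))/(573 + 1/(-42)))) - 1498184*(-1/1552352)) - 1273627 = (1148187/((2*(-490 - 1*(-1/42))/(573 - 1/42))) + 187273/194044) - 1273627 = (1148187/((2*(-490 + 1/42)/(24065/42))) + 187273/194044) - 1273627 = (1148187/((2*(42/24065)*(-20579/42))) + 187273/194044) - 1273627 = (1148187/(-41158/24065) + 187273/194044) - 1273627 = (1148187*(-24065/41158) + 187273/194044) - 1273627 = (-27631120155/41158 + 187273/194044) - 1273627 = -2680822685787343/3993231476 - 1273627 = -7766710110870795/3993231476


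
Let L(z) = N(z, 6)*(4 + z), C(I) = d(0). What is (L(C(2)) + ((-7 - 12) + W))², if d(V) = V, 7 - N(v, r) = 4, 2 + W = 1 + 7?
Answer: 1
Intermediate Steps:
W = 6 (W = -2 + (1 + 7) = -2 + 8 = 6)
N(v, r) = 3 (N(v, r) = 7 - 1*4 = 7 - 4 = 3)
C(I) = 0
L(z) = 12 + 3*z (L(z) = 3*(4 + z) = 12 + 3*z)
(L(C(2)) + ((-7 - 12) + W))² = ((12 + 3*0) + ((-7 - 12) + 6))² = ((12 + 0) + (-19 + 6))² = (12 - 13)² = (-1)² = 1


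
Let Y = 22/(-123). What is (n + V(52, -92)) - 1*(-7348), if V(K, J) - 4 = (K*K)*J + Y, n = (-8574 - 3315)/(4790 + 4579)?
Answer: -10303938091/42681 ≈ -2.4142e+5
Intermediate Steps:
n = -1321/1041 (n = -11889/9369 = -11889*1/9369 = -1321/1041 ≈ -1.2690)
Y = -22/123 (Y = 22*(-1/123) = -22/123 ≈ -0.17886)
V(K, J) = 470/123 + J*K² (V(K, J) = 4 + ((K*K)*J - 22/123) = 4 + (K²*J - 22/123) = 4 + (J*K² - 22/123) = 4 + (-22/123 + J*K²) = 470/123 + J*K²)
(n + V(52, -92)) - 1*(-7348) = (-1321/1041 + (470/123 - 92*52²)) - 1*(-7348) = (-1321/1041 + (470/123 - 92*2704)) + 7348 = (-1321/1041 + (470/123 - 248768)) + 7348 = (-1321/1041 - 30597994/123) + 7348 = -10617558079/42681 + 7348 = -10303938091/42681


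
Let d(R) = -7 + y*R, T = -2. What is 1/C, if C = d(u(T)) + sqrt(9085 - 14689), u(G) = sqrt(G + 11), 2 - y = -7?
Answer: 5/1501 - I*sqrt(1401)/3002 ≈ 0.0033311 - 0.012468*I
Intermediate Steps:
y = 9 (y = 2 - 1*(-7) = 2 + 7 = 9)
u(G) = sqrt(11 + G)
d(R) = -7 + 9*R
C = 20 + 2*I*sqrt(1401) (C = (-7 + 9*sqrt(11 - 2)) + sqrt(9085 - 14689) = (-7 + 9*sqrt(9)) + sqrt(-5604) = (-7 + 9*3) + 2*I*sqrt(1401) = (-7 + 27) + 2*I*sqrt(1401) = 20 + 2*I*sqrt(1401) ≈ 20.0 + 74.86*I)
1/C = 1/(20 + 2*I*sqrt(1401))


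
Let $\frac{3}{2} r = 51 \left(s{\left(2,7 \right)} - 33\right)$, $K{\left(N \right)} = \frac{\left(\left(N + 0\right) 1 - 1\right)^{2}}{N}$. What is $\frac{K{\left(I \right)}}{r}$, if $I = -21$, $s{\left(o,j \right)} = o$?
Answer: $\frac{242}{11067} \approx 0.021867$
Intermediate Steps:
$K{\left(N \right)} = \frac{\left(-1 + N\right)^{2}}{N}$ ($K{\left(N \right)} = \frac{\left(N 1 - 1\right)^{2}}{N} = \frac{\left(N - 1\right)^{2}}{N} = \frac{\left(-1 + N\right)^{2}}{N}$)
$r = -1054$ ($r = \frac{2 \cdot 51 \left(2 - 33\right)}{3} = \frac{2 \cdot 51 \left(-31\right)}{3} = \frac{2}{3} \left(-1581\right) = -1054$)
$\frac{K{\left(I \right)}}{r} = \frac{\frac{1}{-21} \left(-1 - 21\right)^{2}}{-1054} = - \frac{\left(-22\right)^{2}}{21} \left(- \frac{1}{1054}\right) = \left(- \frac{1}{21}\right) 484 \left(- \frac{1}{1054}\right) = \left(- \frac{484}{21}\right) \left(- \frac{1}{1054}\right) = \frac{242}{11067}$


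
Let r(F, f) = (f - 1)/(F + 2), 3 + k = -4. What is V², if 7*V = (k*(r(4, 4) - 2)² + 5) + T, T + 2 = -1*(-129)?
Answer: 216225/784 ≈ 275.80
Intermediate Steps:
k = -7 (k = -3 - 4 = -7)
r(F, f) = (-1 + f)/(2 + F)
T = 127 (T = -2 - 1*(-129) = -2 + 129 = 127)
V = 465/28 (V = ((-7*((-1 + 4)/(2 + 4) - 2)² + 5) + 127)/7 = ((-7*(3/6 - 2)² + 5) + 127)/7 = ((-7*((⅙)*3 - 2)² + 5) + 127)/7 = ((-7*(½ - 2)² + 5) + 127)/7 = ((-7*(-3/2)² + 5) + 127)/7 = ((-7*9/4 + 5) + 127)/7 = ((-63/4 + 5) + 127)/7 = (-43/4 + 127)/7 = (⅐)*(465/4) = 465/28 ≈ 16.607)
V² = (465/28)² = 216225/784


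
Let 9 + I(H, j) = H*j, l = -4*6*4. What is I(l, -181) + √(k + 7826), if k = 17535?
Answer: 17367 + √25361 ≈ 17526.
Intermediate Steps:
l = -96 (l = -24*4 = -96)
I(H, j) = -9 + H*j
I(l, -181) + √(k + 7826) = (-9 - 96*(-181)) + √(17535 + 7826) = (-9 + 17376) + √25361 = 17367 + √25361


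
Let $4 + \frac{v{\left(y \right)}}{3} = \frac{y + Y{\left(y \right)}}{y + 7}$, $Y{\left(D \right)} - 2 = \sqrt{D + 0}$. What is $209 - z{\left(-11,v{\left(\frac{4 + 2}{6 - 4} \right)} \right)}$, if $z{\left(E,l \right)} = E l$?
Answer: $\frac{187}{2} + \frac{33 \sqrt{3}}{10} \approx 99.216$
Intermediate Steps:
$Y{\left(D \right)} = 2 + \sqrt{D}$ ($Y{\left(D \right)} = 2 + \sqrt{D + 0} = 2 + \sqrt{D}$)
$v{\left(y \right)} = -12 + \frac{3 \left(2 + y + \sqrt{y}\right)}{7 + y}$ ($v{\left(y \right)} = -12 + 3 \frac{y + \left(2 + \sqrt{y}\right)}{y + 7} = -12 + 3 \frac{2 + y + \sqrt{y}}{7 + y} = -12 + \frac{3 \left(2 + y + \sqrt{y}\right)}{7 + y}$)
$209 - z{\left(-11,v{\left(\frac{4 + 2}{6 - 4} \right)} \right)} = 209 - - 11 \frac{3 \left(-26 + \sqrt{\frac{4 + 2}{6 - 4}} - 3 \frac{4 + 2}{6 - 4}\right)}{7 + \frac{4 + 2}{6 - 4}} = 209 - - 11 \frac{3 \left(-26 + \sqrt{\frac{6}{2}} - 3 \cdot \frac{6}{2}\right)}{7 + \frac{6}{2}} = 209 - - 11 \frac{3 \left(-26 + \sqrt{6 \cdot \frac{1}{2}} - 3 \cdot 6 \cdot \frac{1}{2}\right)}{7 + 6 \cdot \frac{1}{2}} = 209 - - 11 \frac{3 \left(-26 + \sqrt{3} - 9\right)}{7 + 3} = 209 - - 11 \frac{3 \left(-26 + \sqrt{3} - 9\right)}{10} = 209 - - 11 \cdot 3 \cdot \frac{1}{10} \left(-35 + \sqrt{3}\right) = 209 - - 11 \left(- \frac{21}{2} + \frac{3 \sqrt{3}}{10}\right) = 209 - \left(\frac{231}{2} - \frac{33 \sqrt{3}}{10}\right) = \frac{187}{2} + \frac{33 \sqrt{3}}{10}$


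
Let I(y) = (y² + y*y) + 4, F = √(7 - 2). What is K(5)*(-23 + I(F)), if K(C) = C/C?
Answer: -9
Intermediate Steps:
F = √5 ≈ 2.2361
K(C) = 1
I(y) = 4 + 2*y² (I(y) = (y² + y²) + 4 = 2*y² + 4 = 4 + 2*y²)
K(5)*(-23 + I(F)) = 1*(-23 + (4 + 2*(√5)²)) = 1*(-23 + (4 + 2*5)) = 1*(-23 + (4 + 10)) = 1*(-23 + 14) = 1*(-9) = -9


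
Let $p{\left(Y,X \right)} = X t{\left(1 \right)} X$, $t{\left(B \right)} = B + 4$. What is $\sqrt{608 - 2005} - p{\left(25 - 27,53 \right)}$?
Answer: $-14045 + i \sqrt{1397} \approx -14045.0 + 37.376 i$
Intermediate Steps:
$t{\left(B \right)} = 4 + B$
$p{\left(Y,X \right)} = 5 X^{2}$ ($p{\left(Y,X \right)} = X \left(4 + 1\right) X = X 5 X = 5 X X = 5 X^{2}$)
$\sqrt{608 - 2005} - p{\left(25 - 27,53 \right)} = \sqrt{608 - 2005} - 5 \cdot 53^{2} = \sqrt{-1397} - 5 \cdot 2809 = i \sqrt{1397} - 14045 = -14045 + i \sqrt{1397}$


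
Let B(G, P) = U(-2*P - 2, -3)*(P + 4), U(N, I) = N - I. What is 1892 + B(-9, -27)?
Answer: 627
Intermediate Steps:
B(G, P) = (1 - 2*P)*(4 + P) (B(G, P) = ((-2*P - 2) - 1*(-3))*(P + 4) = ((-2 - 2*P) + 3)*(4 + P) = (1 - 2*P)*(4 + P))
1892 + B(-9, -27) = 1892 - (-1 + 2*(-27))*(4 - 27) = 1892 - 1*(-1 - 54)*(-23) = 1892 - 1*(-55)*(-23) = 1892 - 1265 = 627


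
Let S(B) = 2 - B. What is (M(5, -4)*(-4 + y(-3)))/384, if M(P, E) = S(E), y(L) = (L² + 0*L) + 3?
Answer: ⅛ ≈ 0.12500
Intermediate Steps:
y(L) = 3 + L² (y(L) = (L² + 0) + 3 = L² + 3 = 3 + L²)
M(P, E) = 2 - E
(M(5, -4)*(-4 + y(-3)))/384 = ((2 - 1*(-4))*(-4 + (3 + (-3)²)))/384 = ((2 + 4)*(-4 + (3 + 9)))*(1/384) = (6*(-4 + 12))*(1/384) = (6*8)*(1/384) = 48*(1/384) = ⅛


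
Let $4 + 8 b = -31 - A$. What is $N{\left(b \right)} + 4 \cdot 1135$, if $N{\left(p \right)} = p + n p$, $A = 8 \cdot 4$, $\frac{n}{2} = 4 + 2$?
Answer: $\frac{35449}{8} \approx 4431.1$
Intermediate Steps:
$n = 12$ ($n = 2 \left(4 + 2\right) = 2 \cdot 6 = 12$)
$A = 32$
$b = - \frac{67}{8}$ ($b = - \frac{1}{2} + \frac{-31 - 32}{8} = - \frac{1}{2} + \frac{1}{8} \left(-63\right) = - \frac{1}{2} - \frac{63}{8} = - \frac{67}{8} \approx -8.375$)
$N{\left(p \right)} = 13 p$ ($N{\left(p \right)} = p + 12 p = 13 p$)
$N{\left(b \right)} + 4 \cdot 1135 = 13 \left(- \frac{67}{8}\right) + 4 \cdot 1135 = - \frac{871}{8} + 4540 = \frac{35449}{8}$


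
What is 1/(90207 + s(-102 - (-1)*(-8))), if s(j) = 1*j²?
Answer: 1/102307 ≈ 9.7745e-6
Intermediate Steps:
s(j) = j²
1/(90207 + s(-102 - (-1)*(-8))) = 1/(90207 + (-102 - (-1)*(-8))²) = 1/(90207 + (-102 - 1*8)²) = 1/(90207 + (-102 - 8)²) = 1/(90207 + (-110)²) = 1/(90207 + 12100) = 1/102307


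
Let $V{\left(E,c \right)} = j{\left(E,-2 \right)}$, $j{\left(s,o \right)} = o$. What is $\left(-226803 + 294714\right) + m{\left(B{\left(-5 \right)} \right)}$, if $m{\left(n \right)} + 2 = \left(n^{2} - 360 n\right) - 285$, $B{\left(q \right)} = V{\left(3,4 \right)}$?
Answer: $68348$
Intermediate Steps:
$V{\left(E,c \right)} = -2$
$B{\left(q \right)} = -2$
$m{\left(n \right)} = -287 + n^{2} - 360 n$ ($m{\left(n \right)} = -2 - \left(285 - n^{2} + 360 n\right) = -287 + n^{2} - 360 n$)
$\left(-226803 + 294714\right) + m{\left(B{\left(-5 \right)} \right)} = \left(-226803 + 294714\right) - \left(-433 - 4\right) = 67911 + \left(-287 + 4 + 720\right) = 67911 + 437 = 68348$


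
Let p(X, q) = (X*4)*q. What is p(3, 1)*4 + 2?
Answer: 50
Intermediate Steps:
p(X, q) = 4*X*q (p(X, q) = (4*X)*q = 4*X*q)
p(3, 1)*4 + 2 = (4*3*1)*4 + 2 = 12*4 + 2 = 48 + 2 = 50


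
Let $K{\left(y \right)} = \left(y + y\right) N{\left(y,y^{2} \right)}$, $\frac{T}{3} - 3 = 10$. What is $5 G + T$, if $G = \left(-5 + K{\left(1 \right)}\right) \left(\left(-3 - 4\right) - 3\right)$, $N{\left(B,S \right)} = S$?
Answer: $189$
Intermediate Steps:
$T = 39$ ($T = 9 + 3 \cdot 10 = 9 + 30 = 39$)
$K{\left(y \right)} = 2 y^{3}$ ($K{\left(y \right)} = \left(y + y\right) y^{2} = 2 y y^{2} = 2 y^{3}$)
$G = 30$ ($G = \left(-5 + 2 \cdot 1^{3}\right) \left(\left(-3 - 4\right) - 3\right) = \left(-5 + 2 \cdot 1\right) \left(-7 - 3\right) = \left(-5 + 2\right) \left(-10\right) = \left(-3\right) \left(-10\right) = 30$)
$5 G + T = 5 \cdot 30 + 39 = 150 + 39 = 189$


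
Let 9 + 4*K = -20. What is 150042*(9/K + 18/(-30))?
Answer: -40061214/145 ≈ -2.7628e+5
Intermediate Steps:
K = -29/4 (K = -9/4 + (¼)*(-20) = -9/4 - 5 = -29/4 ≈ -7.2500)
150042*(9/K + 18/(-30)) = 150042*(9/(-29/4) + 18/(-30)) = 150042*(9*(-4/29) + 18*(-1/30)) = 150042*(-36/29 - ⅗) = 150042*(-267/145) = -40061214/145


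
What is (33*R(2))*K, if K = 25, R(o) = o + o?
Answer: 3300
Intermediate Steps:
R(o) = 2*o
(33*R(2))*K = (33*(2*2))*25 = (33*4)*25 = 132*25 = 3300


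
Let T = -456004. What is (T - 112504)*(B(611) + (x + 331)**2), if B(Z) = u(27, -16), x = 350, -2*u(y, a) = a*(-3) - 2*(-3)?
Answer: -263636488872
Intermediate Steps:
u(y, a) = -3 + 3*a/2 (u(y, a) = -(a*(-3) - 2*(-3))/2 = -(-3*a + 6)/2 = -(6 - 3*a)/2 = -3 + 3*a/2)
B(Z) = -27 (B(Z) = -3 + (3/2)*(-16) = -3 - 24 = -27)
(T - 112504)*(B(611) + (x + 331)**2) = (-456004 - 112504)*(-27 + (350 + 331)**2) = -568508*(-27 + 681**2) = -568508*(-27 + 463761) = -568508*463734 = -263636488872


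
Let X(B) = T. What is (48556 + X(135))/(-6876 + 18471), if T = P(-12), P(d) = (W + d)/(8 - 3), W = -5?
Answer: 80921/19325 ≈ 4.1874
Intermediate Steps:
P(d) = -1 + d/5 (P(d) = (-5 + d)/(8 - 3) = (-5 + d)/5 = (-5 + d)*(⅕) = -1 + d/5)
T = -17/5 (T = -1 + (⅕)*(-12) = -1 - 12/5 = -17/5 ≈ -3.4000)
X(B) = -17/5
(48556 + X(135))/(-6876 + 18471) = (48556 - 17/5)/(-6876 + 18471) = (242763/5)/11595 = (242763/5)*(1/11595) = 80921/19325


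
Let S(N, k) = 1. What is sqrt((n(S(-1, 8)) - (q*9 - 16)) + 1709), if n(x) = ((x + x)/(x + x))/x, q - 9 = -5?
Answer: 13*sqrt(10) ≈ 41.110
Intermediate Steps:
q = 4 (q = 9 - 5 = 4)
n(x) = 1/x (n(x) = ((2*x)/((2*x)))/x = ((2*x)*(1/(2*x)))/x = 1/x)
sqrt((n(S(-1, 8)) - (q*9 - 16)) + 1709) = sqrt((1/1 - (4*9 - 16)) + 1709) = sqrt((1 - (36 - 16)) + 1709) = sqrt((1 - 1*20) + 1709) = sqrt((1 - 20) + 1709) = sqrt(-19 + 1709) = sqrt(1690) = 13*sqrt(10)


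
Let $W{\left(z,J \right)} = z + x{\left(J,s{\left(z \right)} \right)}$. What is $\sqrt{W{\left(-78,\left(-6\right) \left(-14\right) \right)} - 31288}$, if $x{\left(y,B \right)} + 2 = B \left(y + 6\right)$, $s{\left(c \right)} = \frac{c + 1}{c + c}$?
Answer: $\frac{i \sqrt{21174738}}{26} \approx 176.98 i$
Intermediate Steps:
$s{\left(c \right)} = \frac{1 + c}{2 c}$
$x{\left(y,B \right)} = -2 + B \left(6 + y\right)$ ($x{\left(y,B \right)} = -2 + B \left(y + 6\right) = -2 + B \left(6 + y\right)$)
$W{\left(z,J \right)} = -2 + z + \frac{3 \left(1 + z\right)}{z} + \frac{J \left(1 + z\right)}{2 z}$ ($W{\left(z,J \right)} = z + \left(-2 + 6 \frac{1 + z}{2 z} + \frac{1 + z}{2 z} J\right) = z + \left(-2 + \frac{3 \left(1 + z\right)}{z} + \frac{J \left(1 + z\right)}{2 z}\right) = -2 + z + \frac{3 \left(1 + z\right)}{z} + \frac{J \left(1 + z\right)}{2 z}$)
$\sqrt{W{\left(-78,\left(-6\right) \left(-14\right) \right)} - 31288} = \sqrt{\left(1 - 78 + \frac{\left(-6\right) \left(-14\right)}{2} + \frac{3}{-78} + \frac{\left(-6\right) \left(-14\right)}{2 \left(-78\right)}\right) - 31288} = \sqrt{\left(1 - 78 + \frac{1}{2} \cdot 84 + 3 \left(- \frac{1}{78}\right) + \frac{1}{2} \cdot 84 \left(- \frac{1}{78}\right)\right) - 31288} = \sqrt{\left(1 - 78 + 42 - \frac{1}{26} - \frac{7}{13}\right) - 31288} = \sqrt{- \frac{925}{26} - 31288} = \sqrt{- \frac{814413}{26}} = \frac{i \sqrt{21174738}}{26}$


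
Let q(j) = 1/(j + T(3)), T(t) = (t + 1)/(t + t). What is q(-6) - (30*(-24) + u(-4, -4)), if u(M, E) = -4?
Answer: 11581/16 ≈ 723.81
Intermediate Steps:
T(t) = (1 + t)/(2*t) (T(t) = (1 + t)/((2*t)) = (1 + t)*(1/(2*t)) = (1 + t)/(2*t))
q(j) = 1/(⅔ + j) (q(j) = 1/(j + (½)*(1 + 3)/3) = 1/(j + (½)*(⅓)*4) = 1/(j + ⅔) = 1/(⅔ + j))
q(-6) - (30*(-24) + u(-4, -4)) = 3/(2 + 3*(-6)) - (30*(-24) - 4) = 3/(2 - 18) - (-720 - 4) = 3/(-16) - 1*(-724) = 3*(-1/16) + 724 = -3/16 + 724 = 11581/16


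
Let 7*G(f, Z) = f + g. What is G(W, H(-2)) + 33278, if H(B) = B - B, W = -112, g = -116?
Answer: 232718/7 ≈ 33245.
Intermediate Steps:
H(B) = 0
G(f, Z) = -116/7 + f/7 (G(f, Z) = (f - 116)/7 = (-116 + f)/7 = -116/7 + f/7)
G(W, H(-2)) + 33278 = (-116/7 + (⅐)*(-112)) + 33278 = (-116/7 - 16) + 33278 = -228/7 + 33278 = 232718/7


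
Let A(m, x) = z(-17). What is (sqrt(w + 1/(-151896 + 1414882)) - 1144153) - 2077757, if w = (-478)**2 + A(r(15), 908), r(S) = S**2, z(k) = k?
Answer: -3221910 + sqrt(364435396462054518)/1262986 ≈ -3.2214e+6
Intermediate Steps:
A(m, x) = -17
w = 228467 (w = (-478)**2 - 17 = 228484 - 17 = 228467)
(sqrt(w + 1/(-151896 + 1414882)) - 1144153) - 2077757 = (sqrt(228467 + 1/(-151896 + 1414882)) - 1144153) - 2077757 = (sqrt(228467 + 1/1262986) - 1144153) - 2077757 = (sqrt(288550622463/1262986) - 1144153) - 2077757 = (sqrt(364435396462054518)/1262986 - 1144153) - 2077757 = (-1144153 + sqrt(364435396462054518)/1262986) - 2077757 = -3221910 + sqrt(364435396462054518)/1262986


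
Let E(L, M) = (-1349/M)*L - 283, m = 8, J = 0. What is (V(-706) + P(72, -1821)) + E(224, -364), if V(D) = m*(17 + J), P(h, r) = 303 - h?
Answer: 11884/13 ≈ 914.15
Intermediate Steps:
E(L, M) = -283 - 1349*L/M (E(L, M) = -1349*L/M - 283 = -283 - 1349*L/M)
V(D) = 136 (V(D) = 8*(17 + 0) = 8*17 = 136)
(V(-706) + P(72, -1821)) + E(224, -364) = (136 + (303 - 1*72)) + (-283 - 1349*224/(-364)) = (136 + (303 - 72)) + (-283 - 1349*224*(-1/364)) = (136 + 231) + (-283 + 10792/13) = 367 + 7113/13 = 11884/13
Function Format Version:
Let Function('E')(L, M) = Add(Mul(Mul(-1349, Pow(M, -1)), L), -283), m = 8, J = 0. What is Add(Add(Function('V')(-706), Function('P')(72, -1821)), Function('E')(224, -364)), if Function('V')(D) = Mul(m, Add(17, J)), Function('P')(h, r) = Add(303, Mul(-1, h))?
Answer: Rational(11884, 13) ≈ 914.15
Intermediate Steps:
Function('E')(L, M) = Add(-283, Mul(-1349, L, Pow(M, -1))) (Function('E')(L, M) = Add(Mul(-1349, L, Pow(M, -1)), -283) = Add(-283, Mul(-1349, L, Pow(M, -1))))
Function('V')(D) = 136 (Function('V')(D) = Mul(8, Add(17, 0)) = Mul(8, 17) = 136)
Add(Add(Function('V')(-706), Function('P')(72, -1821)), Function('E')(224, -364)) = Add(Add(136, Add(303, Mul(-1, 72))), Add(-283, Mul(-1349, 224, Pow(-364, -1)))) = Add(Add(136, Add(303, -72)), Add(-283, Mul(-1349, 224, Rational(-1, 364)))) = Add(Add(136, 231), Add(-283, Rational(10792, 13))) = Add(367, Rational(7113, 13)) = Rational(11884, 13)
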